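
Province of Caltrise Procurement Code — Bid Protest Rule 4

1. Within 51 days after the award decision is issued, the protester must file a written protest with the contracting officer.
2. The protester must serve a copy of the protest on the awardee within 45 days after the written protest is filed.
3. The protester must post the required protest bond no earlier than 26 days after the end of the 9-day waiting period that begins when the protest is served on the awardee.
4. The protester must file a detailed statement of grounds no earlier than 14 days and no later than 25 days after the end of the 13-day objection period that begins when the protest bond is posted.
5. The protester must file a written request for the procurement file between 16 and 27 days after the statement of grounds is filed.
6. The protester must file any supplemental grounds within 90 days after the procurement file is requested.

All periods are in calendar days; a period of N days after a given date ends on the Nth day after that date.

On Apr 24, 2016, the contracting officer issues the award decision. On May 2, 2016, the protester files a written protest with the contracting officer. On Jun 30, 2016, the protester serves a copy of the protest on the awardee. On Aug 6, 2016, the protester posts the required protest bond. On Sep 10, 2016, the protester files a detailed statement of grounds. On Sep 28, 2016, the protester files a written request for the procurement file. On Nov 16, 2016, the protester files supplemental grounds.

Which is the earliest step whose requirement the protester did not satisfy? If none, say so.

Step 2

Step 1: 51 days after Apr 24, 2016 (when the award decision is issued) is Jun 14, 2016; completed May 2, 2016, before the deadline.
Step 2: 45 days after May 2, 2016 (when the written protest is filed) is Jun 16, 2016; not done until Jun 30, 2016, 14 days after the deadline.
Later steps need not be reached.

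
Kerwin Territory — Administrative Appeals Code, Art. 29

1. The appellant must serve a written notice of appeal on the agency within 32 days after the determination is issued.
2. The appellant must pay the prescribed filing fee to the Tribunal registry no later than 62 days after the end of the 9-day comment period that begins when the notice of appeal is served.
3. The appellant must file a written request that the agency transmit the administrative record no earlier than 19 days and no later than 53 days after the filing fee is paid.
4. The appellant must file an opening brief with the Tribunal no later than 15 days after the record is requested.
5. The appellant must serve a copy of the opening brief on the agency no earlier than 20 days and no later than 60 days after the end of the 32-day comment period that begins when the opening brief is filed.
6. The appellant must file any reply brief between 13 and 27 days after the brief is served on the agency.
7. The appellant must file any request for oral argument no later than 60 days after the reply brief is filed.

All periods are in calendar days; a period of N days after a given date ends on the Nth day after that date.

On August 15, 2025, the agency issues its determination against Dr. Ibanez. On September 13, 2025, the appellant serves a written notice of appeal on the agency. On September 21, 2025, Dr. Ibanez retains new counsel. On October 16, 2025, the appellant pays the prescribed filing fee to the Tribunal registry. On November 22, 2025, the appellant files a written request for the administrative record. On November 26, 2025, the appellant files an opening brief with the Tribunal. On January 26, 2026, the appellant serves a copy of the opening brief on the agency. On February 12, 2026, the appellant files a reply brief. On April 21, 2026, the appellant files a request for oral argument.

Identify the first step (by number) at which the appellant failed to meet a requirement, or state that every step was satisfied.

(1) due by August 15, 2025 + 32 days = September 16, 2025; September 13, 2025 is within that limit.
(2) due by September 22, 2025 + 62 days = November 23, 2025; done October 16, 2025 — timely.
(3) the permitted window runs from October 16, 2025 + 19 = November 4, 2025 to October 16, 2025 + 53 = December 8, 2025; November 22, 2025 falls inside that range.
(4) due by November 22, 2025 + 15 days = December 7, 2025; November 26, 2025 is within that limit.
(5) the permitted window runs from December 28, 2025 + 20 = January 17, 2026 to December 28, 2025 + 60 = February 26, 2026; January 26, 2026 falls inside that range.
(6) the permitted window runs from January 26, 2026 + 13 = February 8, 2026 to January 26, 2026 + 27 = February 22, 2026; February 12, 2026 falls inside that range.
(7) due by February 12, 2026 + 60 days = April 13, 2026; done April 21, 2026 — 8 days late.

Step 7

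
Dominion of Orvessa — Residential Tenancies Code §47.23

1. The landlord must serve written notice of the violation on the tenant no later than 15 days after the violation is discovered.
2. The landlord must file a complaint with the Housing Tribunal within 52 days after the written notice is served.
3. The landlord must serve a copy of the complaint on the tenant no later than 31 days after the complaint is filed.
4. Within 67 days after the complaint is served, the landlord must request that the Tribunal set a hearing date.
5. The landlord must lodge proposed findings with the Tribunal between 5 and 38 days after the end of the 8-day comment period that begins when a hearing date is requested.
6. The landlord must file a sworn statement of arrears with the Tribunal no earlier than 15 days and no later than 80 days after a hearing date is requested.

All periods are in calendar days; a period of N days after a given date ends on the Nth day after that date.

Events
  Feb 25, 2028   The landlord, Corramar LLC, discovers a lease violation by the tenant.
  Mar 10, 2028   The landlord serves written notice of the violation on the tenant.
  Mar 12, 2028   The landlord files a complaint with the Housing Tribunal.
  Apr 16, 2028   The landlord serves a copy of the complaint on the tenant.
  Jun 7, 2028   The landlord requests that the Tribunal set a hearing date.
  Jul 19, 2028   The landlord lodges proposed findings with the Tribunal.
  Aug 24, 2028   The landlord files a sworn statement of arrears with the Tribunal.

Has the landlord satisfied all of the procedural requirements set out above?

Step 1: 15 days after Feb 25, 2028 (when the violation is discovered) is Mar 11, 2028; Mar 10, 2028 is within that limit.
Step 2: 52 days after Mar 10, 2028 (when the written notice is served) is May 1, 2028; Mar 12, 2028 is within that limit.
Step 3: 31 days after Mar 12, 2028 (when the complaint is filed) is Apr 12, 2028; done Apr 16, 2028 — 4 days late.
That is the first point of non-compliance.

No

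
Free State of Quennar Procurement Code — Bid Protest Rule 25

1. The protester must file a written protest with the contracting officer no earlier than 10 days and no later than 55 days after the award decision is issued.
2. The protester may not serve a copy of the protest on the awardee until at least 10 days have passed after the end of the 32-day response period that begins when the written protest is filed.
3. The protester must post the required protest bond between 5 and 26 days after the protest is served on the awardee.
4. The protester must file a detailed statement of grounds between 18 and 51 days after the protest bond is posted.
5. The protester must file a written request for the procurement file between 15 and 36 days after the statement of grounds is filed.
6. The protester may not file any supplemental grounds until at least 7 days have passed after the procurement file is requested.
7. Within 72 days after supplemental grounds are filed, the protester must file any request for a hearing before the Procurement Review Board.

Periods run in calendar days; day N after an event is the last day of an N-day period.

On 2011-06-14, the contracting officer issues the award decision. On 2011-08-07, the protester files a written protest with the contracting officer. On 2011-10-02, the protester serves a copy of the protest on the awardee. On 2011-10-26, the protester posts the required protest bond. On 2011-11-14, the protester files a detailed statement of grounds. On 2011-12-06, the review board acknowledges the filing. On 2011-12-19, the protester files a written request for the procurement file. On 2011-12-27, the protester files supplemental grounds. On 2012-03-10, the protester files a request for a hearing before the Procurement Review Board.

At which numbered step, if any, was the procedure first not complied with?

Step 7

Step 1: the window is 10–55 days after 2011-06-14 (when the award decision is issued), so 2011-06-24 through 2011-08-08; done 2011-08-07, which is between those dates.
Step 2: the earliest permitted date is 10 days after 2011-09-08 (end of the 32-day response period, which began when the written protest is filed on 2011-08-07), i.e. 2011-09-18; done 2011-10-02, after the minimum wait.
Step 3: the window is 5–26 days after 2011-10-02 (when the protest is served on the awardee), so 2011-10-07 through 2011-10-28; done 2011-10-26 — within the window.
Step 4: the window is 18–51 days after 2011-10-26 (when the protest bond is posted), so 2011-11-13 through 2011-12-16; done 2011-11-14, which is between those dates.
Step 5: the window is 15–36 days after 2011-11-14 (when the statement of grounds is filed), so 2011-11-29 through 2011-12-20; done 2011-12-19 — within the window.
Step 6: the earliest permitted date is 7 days after 2011-12-19 (when the procurement file is requested), i.e. 2011-12-26; done 2011-12-27 — permitted.
Step 7: 72 days after 2011-12-27 (when supplemental grounds are filed) is 2012-03-08; not done until 2012-03-10, 2 days after the deadline.
No need to go further; step 7 was not satisfied.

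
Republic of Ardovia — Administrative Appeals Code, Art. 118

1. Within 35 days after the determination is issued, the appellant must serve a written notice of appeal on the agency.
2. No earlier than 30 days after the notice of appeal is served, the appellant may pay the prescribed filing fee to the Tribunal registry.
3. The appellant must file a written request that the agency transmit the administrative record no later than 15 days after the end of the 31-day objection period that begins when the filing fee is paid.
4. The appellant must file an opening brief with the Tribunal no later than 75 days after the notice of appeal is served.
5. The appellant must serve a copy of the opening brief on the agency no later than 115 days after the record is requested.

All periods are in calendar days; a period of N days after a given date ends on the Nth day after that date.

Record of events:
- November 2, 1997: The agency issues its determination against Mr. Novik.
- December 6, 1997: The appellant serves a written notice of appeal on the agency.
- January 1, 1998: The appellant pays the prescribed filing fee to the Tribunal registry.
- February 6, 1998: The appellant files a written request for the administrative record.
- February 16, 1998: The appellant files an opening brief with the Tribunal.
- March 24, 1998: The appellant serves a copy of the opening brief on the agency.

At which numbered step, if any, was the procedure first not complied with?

(1) due by November 2, 1997 + 35 days = December 7, 1997; done December 6, 1997 — timely.
(2) permitted from December 6, 1997 + 30 days = January 5, 1998 onward; acted on January 1, 1998, 4 days prematurely.
The analysis stops there.

Step 2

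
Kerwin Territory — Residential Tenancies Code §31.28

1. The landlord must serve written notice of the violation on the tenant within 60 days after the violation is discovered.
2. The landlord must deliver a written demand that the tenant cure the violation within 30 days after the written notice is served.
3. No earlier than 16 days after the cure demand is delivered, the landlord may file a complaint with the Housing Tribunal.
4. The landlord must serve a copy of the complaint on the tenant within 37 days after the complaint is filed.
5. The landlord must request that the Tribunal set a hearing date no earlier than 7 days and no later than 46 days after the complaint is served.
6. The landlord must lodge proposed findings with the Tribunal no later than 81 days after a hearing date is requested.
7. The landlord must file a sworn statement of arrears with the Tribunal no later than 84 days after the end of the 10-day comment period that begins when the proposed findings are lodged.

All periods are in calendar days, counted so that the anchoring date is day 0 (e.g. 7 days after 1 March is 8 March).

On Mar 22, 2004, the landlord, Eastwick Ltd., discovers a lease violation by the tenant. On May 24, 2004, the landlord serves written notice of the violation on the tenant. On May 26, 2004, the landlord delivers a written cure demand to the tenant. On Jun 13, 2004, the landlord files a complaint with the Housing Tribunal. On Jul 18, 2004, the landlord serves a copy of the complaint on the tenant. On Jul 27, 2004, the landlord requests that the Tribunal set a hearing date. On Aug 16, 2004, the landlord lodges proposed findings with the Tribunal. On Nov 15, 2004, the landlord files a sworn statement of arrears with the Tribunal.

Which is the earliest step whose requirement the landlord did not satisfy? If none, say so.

Step 1: 60 days after Mar 22, 2004 (when the violation is discovered) is May 21, 2004; May 24, 2004 misses that deadline by 3 days.
That is the first point of non-compliance.

Step 1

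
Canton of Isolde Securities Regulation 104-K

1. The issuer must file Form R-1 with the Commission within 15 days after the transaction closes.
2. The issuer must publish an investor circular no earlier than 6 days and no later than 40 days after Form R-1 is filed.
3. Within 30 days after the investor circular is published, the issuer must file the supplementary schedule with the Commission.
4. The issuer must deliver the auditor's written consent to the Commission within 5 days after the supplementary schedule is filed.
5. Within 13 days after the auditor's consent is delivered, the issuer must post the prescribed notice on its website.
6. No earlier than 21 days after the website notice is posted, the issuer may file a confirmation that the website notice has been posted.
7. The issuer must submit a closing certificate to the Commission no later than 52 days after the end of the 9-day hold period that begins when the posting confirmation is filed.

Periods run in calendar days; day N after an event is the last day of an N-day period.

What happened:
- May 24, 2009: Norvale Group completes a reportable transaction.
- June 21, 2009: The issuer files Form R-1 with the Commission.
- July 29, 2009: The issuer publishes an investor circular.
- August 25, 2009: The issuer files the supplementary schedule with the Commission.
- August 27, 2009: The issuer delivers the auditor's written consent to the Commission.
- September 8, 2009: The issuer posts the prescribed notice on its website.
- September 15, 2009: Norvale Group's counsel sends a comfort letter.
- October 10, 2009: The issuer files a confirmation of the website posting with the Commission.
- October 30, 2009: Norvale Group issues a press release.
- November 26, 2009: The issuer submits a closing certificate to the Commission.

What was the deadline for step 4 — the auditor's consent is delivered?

Step 4 runs from August 25, 2009, when the supplementary schedule is filed. 5 days after August 25, 2009 is August 30, 2009.

August 30, 2009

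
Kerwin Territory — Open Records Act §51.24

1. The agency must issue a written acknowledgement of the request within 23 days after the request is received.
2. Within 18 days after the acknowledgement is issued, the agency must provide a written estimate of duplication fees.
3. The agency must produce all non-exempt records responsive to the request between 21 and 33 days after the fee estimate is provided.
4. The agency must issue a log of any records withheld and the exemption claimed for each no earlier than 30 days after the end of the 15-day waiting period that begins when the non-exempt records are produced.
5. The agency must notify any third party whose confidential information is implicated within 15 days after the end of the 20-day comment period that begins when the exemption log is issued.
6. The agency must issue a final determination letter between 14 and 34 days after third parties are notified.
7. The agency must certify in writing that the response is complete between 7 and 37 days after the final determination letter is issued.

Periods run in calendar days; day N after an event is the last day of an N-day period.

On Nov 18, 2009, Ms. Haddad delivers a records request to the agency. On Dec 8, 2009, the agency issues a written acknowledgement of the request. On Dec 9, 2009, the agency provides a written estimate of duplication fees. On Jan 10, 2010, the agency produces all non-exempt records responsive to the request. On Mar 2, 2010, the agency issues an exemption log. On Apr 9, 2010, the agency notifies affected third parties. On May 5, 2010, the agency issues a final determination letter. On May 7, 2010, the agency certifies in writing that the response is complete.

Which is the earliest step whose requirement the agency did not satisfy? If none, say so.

Step 1 — counting 23 days from Nov 18, 2009 (when the request is received) gives a deadline of Dec 11, 2009; done Dec 8, 2009 — timely.
Step 2 — counting 18 days from Dec 8, 2009 (when the acknowledgement is issued) gives a deadline of Dec 26, 2009; Dec 9, 2009 is within that limit.
Step 3 — 21 and 33 days from Dec 9, 2009 (when the fee estimate is provided) are Dec 30, 2009 and Jan 11, 2010 respectively; done Jan 10, 2010, which is between those dates.
Step 4 — must wait 30 days from Jan 25, 2010 (end of the 15-day waiting period, which began when the non-exempt records are produced on Jan 10, 2010), so not before Feb 24, 2010; Mar 2, 2010 is on or after that date.
Step 5 — counting 15 days from Mar 22, 2010 (end of the 20-day comment period, which began when the exemption log is issued on Mar 2, 2010) gives a deadline of Apr 6, 2010; done Apr 9, 2010 — 3 days late.
The analysis stops there.

Step 5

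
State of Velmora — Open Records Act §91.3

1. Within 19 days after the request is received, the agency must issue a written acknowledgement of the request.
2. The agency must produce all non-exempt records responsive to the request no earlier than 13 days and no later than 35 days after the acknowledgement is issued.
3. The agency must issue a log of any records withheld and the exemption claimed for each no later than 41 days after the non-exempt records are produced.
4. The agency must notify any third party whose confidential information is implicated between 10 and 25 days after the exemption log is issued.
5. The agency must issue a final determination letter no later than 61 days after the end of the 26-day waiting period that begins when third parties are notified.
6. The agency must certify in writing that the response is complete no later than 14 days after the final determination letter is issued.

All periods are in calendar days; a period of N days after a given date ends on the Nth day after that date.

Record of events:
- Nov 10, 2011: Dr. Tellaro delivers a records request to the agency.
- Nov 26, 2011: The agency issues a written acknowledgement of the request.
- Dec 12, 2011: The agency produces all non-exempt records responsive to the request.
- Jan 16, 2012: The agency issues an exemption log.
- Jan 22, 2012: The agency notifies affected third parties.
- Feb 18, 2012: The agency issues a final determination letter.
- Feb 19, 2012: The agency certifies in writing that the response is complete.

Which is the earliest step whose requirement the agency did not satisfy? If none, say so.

Step 1: 19 days after Nov 10, 2011 (when the request is received) is Nov 29, 2011; completed Nov 26, 2011, before the deadline.
Step 2: the window is 13–35 days after Nov 26, 2011 (when the acknowledgement is issued), so Dec 9, 2011 through Dec 31, 2011; done Dec 12, 2011, which is between those dates.
Step 3: 41 days after Dec 12, 2011 (when the non-exempt records are produced) is Jan 22, 2012; Jan 16, 2012 is within that limit.
Step 4: the window is 10–25 days after Jan 16, 2012 (when the exemption log is issued), so Jan 26, 2012 through Feb 10, 2012; done Jan 22, 2012 — 4 days before the window opened.

Step 4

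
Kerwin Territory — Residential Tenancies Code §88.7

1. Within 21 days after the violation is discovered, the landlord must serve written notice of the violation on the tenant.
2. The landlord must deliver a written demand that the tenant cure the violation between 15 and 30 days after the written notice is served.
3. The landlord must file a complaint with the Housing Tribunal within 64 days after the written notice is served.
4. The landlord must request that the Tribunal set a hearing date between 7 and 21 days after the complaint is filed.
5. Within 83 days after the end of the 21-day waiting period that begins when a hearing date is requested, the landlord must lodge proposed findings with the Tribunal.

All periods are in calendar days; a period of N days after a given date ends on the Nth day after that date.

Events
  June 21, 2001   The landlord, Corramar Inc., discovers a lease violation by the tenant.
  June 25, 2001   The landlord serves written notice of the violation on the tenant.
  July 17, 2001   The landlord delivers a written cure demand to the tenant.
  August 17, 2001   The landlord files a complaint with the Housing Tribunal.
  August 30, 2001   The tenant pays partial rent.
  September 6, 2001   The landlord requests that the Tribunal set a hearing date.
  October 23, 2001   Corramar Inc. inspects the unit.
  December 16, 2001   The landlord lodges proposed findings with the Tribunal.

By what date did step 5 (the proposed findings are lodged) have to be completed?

A hearing date is requested on September 6, 2001; the 21-day waiting period therefore ends September 27, 2001, and step 5 runs from that date. 83 days after September 27, 2001 is December 19, 2001.

December 19, 2001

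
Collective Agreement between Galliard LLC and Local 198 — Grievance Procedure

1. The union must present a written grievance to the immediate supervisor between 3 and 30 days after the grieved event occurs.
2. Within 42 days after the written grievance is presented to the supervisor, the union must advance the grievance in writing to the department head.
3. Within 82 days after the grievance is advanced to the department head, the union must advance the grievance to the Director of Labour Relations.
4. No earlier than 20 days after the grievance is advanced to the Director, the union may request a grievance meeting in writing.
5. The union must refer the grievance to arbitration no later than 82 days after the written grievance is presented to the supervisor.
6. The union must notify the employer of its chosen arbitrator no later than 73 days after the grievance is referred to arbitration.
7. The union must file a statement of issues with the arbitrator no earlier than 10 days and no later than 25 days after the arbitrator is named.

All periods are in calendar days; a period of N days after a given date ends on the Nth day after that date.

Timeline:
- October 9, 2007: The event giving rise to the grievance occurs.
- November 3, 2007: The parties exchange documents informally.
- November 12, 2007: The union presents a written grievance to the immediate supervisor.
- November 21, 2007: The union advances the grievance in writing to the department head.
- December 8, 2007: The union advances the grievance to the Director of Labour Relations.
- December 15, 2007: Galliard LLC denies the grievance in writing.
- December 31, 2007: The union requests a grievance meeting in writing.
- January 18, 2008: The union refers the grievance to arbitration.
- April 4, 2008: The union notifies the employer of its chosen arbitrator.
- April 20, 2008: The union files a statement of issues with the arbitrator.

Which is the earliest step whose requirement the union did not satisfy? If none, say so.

Step 1 — 3 and 30 days from October 9, 2007 (when the grieved event occurs) are October 12, 2007 and November 8, 2007 respectively; done November 12, 2007 — 4 days after the window closed.
The analysis stops there.

Step 1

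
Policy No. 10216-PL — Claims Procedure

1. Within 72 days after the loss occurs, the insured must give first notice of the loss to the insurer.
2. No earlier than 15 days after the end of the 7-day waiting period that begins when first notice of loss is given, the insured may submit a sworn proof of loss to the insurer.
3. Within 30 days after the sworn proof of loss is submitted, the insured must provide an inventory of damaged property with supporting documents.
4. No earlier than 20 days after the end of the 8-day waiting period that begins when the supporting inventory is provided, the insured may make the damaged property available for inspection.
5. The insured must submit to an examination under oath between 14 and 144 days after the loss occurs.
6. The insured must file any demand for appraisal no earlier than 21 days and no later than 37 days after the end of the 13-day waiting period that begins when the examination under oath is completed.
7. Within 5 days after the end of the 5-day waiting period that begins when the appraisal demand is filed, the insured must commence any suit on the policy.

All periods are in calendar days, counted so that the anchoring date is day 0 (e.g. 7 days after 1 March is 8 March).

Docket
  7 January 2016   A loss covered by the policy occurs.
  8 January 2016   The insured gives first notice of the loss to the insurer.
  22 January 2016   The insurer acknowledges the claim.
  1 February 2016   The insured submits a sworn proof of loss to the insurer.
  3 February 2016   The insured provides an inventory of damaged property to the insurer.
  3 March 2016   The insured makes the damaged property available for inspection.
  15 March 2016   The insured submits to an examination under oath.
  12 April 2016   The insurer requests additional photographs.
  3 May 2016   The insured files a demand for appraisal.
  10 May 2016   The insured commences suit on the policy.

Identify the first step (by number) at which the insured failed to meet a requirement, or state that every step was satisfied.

(1) due by 7 January 2016 + 72 days = 19 March 2016; 8 January 2016 is within that limit.
(2) permitted from 15 January 2016 + 15 days = 30 January 2016 onward; done 1 February 2016 — permitted.
(3) due by 1 February 2016 + 30 days = 2 March 2016; done 3 February 2016 — timely.
(4) permitted from 11 February 2016 + 20 days = 2 March 2016 onward; done 3 March 2016 — permitted.
(5) the permitted window runs from 7 January 2016 + 14 = 21 January 2016 to 7 January 2016 + 144 = 30 May 2016; done 15 March 2016 — within the window.
(6) the permitted window runs from 28 March 2016 + 21 = 18 April 2016 to 28 March 2016 + 37 = 4 May 2016; done 3 May 2016, which is between those dates.
(7) due by 8 May 2016 + 5 days = 13 May 2016; 10 May 2016 is within that limit.

None — every step was satisfied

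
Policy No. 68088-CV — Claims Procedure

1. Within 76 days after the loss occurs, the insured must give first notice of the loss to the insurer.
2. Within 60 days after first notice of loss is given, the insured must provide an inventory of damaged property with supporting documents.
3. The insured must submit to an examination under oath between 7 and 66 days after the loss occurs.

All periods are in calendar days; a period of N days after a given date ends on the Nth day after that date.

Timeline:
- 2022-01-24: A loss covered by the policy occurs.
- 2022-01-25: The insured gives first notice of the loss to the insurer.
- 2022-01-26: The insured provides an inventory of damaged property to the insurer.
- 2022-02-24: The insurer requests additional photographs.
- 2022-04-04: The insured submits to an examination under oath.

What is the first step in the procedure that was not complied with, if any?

Step 3

(1) due by 2022-01-24 + 76 days = 2022-04-10; done 2022-01-25 — timely.
(2) due by 2022-01-25 + 60 days = 2022-03-26; 2022-01-26 is within that limit.
(3) the permitted window runs from 2022-01-24 + 7 = 2022-01-31 to 2022-01-24 + 66 = 2022-03-31; done 2022-04-04 — 4 days after the window closed.
No need to go further; step 3 was not satisfied.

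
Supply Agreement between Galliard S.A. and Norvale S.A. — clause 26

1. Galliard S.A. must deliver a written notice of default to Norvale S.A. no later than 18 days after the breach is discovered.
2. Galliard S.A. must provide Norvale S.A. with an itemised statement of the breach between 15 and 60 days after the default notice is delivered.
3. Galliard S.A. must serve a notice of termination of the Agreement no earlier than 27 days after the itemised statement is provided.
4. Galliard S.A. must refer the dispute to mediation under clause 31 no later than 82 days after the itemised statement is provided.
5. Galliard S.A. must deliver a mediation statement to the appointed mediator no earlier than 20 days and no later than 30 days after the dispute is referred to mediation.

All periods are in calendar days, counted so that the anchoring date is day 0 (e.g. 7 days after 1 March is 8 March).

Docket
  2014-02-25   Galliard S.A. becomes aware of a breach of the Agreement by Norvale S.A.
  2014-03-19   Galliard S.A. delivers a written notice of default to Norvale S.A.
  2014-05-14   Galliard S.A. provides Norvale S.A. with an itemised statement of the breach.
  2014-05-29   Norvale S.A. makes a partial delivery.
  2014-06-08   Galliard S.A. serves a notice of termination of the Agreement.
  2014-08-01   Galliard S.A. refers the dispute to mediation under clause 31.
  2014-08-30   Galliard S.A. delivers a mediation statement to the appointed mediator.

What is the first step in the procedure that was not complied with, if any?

Step 1

Step 1: 18 days after 2014-02-25 (when the breach is discovered) is 2014-03-15; 2014-03-19 misses that deadline by 4 days.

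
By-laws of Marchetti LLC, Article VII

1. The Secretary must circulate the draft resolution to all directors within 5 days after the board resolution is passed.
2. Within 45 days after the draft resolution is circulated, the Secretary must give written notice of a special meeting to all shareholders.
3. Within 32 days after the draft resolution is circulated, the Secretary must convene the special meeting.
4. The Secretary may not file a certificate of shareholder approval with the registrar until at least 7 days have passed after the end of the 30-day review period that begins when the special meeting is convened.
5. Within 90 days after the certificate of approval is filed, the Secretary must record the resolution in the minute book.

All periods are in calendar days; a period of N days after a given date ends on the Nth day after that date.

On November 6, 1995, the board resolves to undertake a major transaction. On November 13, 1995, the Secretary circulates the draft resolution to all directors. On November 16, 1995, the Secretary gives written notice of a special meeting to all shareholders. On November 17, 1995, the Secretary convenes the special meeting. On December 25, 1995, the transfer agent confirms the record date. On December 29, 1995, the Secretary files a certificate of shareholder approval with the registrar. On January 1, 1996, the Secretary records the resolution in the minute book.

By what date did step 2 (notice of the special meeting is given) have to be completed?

December 28, 1995

Step 2 runs from November 13, 1995, when the draft resolution is circulated. 45 days after November 13, 1995 is December 28, 1995.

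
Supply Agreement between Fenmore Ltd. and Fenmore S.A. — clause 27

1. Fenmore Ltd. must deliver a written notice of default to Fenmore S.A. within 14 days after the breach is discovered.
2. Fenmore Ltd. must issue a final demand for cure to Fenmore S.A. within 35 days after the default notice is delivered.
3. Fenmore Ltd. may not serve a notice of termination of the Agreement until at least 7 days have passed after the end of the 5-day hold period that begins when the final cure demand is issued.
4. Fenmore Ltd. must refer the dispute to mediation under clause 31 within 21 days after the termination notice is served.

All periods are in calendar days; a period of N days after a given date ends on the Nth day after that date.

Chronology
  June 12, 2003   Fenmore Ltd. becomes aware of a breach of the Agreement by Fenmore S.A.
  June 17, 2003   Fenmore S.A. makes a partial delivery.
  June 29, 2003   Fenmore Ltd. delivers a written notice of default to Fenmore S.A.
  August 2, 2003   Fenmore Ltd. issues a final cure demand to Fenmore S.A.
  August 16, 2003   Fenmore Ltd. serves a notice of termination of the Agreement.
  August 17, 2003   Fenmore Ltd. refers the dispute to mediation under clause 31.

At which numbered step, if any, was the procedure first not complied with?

Step 1: 14 days after June 12, 2003 (when the breach is discovered) is June 26, 2003; June 29, 2003 misses that deadline by 3 days.

Step 1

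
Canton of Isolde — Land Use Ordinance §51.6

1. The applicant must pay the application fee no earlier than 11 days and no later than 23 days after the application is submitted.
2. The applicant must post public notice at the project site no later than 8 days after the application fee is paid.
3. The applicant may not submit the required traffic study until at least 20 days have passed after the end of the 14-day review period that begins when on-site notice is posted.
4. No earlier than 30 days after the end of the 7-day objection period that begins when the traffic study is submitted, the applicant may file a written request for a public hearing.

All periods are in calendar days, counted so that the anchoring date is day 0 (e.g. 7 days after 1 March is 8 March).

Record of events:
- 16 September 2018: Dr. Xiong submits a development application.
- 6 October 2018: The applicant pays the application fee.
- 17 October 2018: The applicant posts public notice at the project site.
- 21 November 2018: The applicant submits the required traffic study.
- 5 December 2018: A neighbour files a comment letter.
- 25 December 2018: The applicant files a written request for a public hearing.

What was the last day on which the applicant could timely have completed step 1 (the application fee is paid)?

Step 1 runs from 16 September 2018, when the application is submitted. The window is 11–23 days after 16 September 2018; it closes on 9 October 2018.

9 October 2018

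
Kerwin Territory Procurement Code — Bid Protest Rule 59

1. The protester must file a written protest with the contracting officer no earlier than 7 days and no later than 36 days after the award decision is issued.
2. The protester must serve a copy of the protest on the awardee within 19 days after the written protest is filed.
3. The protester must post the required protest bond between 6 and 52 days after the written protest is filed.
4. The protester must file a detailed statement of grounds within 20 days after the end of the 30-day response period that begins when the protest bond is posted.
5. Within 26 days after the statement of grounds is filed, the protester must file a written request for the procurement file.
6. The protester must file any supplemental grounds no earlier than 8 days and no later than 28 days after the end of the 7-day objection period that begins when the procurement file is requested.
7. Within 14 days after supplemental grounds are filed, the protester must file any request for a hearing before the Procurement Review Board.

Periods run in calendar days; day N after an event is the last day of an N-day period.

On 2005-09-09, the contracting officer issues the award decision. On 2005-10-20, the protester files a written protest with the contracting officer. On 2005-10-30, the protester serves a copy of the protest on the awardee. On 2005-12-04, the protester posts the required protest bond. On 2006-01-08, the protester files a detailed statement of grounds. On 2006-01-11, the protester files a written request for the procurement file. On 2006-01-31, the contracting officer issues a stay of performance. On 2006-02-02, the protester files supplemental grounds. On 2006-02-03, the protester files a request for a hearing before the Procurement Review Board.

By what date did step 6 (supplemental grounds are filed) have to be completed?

2006-02-15

The procurement file is requested on 2006-01-11; the 7-day objection period therefore ends 2006-01-18, and step 6 runs from that date. The window is 8–28 days after 2006-01-18; it closes on 2006-02-15.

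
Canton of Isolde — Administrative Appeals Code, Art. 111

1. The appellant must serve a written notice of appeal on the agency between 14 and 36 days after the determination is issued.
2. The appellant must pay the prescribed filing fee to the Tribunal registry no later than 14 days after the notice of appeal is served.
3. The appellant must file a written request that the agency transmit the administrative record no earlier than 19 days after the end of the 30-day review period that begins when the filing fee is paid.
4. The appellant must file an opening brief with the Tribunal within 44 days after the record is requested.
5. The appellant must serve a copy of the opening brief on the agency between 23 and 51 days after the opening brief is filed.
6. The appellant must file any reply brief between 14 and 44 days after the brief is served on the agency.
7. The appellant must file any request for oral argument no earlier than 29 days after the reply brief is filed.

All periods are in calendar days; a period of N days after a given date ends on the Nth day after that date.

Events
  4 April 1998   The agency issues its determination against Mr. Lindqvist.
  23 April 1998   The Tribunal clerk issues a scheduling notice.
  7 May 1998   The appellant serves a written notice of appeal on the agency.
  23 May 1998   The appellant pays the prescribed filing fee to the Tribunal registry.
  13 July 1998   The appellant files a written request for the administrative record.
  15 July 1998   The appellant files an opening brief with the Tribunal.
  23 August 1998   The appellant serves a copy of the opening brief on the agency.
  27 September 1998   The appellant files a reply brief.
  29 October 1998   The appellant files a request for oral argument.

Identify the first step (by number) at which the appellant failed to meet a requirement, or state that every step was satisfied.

Step 2

Step 1 — 14 and 36 days from 4 April 1998 (when the determination is issued) are 18 April 1998 and 10 May 1998 respectively; 7 May 1998 falls inside that range.
Step 2 — counting 14 days from 7 May 1998 (when the notice of appeal is served) gives a deadline of 21 May 1998; 23 May 1998 misses that deadline by 2 days.
The analysis stops there.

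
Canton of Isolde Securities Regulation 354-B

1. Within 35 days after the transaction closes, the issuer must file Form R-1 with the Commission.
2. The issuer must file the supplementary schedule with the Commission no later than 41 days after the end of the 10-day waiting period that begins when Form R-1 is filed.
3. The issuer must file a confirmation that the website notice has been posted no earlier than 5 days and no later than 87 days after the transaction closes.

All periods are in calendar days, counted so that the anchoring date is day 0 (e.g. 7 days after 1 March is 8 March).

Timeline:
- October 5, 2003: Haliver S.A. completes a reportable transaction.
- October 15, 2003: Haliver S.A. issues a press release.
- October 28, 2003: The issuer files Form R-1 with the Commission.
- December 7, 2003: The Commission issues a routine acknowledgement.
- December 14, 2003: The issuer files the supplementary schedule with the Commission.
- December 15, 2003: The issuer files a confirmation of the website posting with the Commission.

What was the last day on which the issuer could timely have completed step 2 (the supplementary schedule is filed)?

Form R-1 is filed on October 28, 2003; the 10-day waiting period therefore ends November 7, 2003, and step 2 runs from that date. 41 days after November 7, 2003 is December 18, 2003.

December 18, 2003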